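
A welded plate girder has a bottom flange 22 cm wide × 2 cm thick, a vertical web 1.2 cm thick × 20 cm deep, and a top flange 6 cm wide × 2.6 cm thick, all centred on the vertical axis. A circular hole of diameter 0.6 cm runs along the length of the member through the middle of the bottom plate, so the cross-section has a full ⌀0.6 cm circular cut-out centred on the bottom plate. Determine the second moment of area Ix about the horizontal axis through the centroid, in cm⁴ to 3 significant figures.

Ix ≈ 6990 cm⁴

Break the section into simple shapes (no overlaps), measuring from the bottom-left corner of the bounding box.
Bottom plate: 22 × 2, A = 44 cm², y = 1 cm, Ī = 14.667 cm⁴.
Web plate: 1.2 × 20, A = 24 cm², y = 12 cm, Ī = 800 cm⁴.
Top plate: 6 × 2.6, A = 15.6 cm², y = 23.3 cm, Ī = 8.788 cm⁴.
Hole (subtracted): ⌀0.6, A = 0.28274 cm², y = 1 cm, Ī = 0.0063617 cm⁴.
Centroid: ȳ = ΣA·y / ΣA = 8.344 cm.
Transfer each piece to the horizontal axis through the centroid using Ī + A·d² with d = y − 8.344:
  bottom plate: d = -7.344 cm → contributes +2387.8 cm⁴
  web plate: d = 3.656 cm → contributes +1120.8 cm⁴
  top plate: d = 14.956 cm → contributes +3498.2 cm⁴
  hole: d = -7.344 cm → contributes −15.256 cm⁴
Total I = 6991.5 cm⁴.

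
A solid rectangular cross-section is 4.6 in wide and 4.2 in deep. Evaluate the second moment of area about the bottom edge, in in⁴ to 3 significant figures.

I_base ≈ 114 in⁴

The section: 4.6 × 4.2, A = 19.32 in², y = 2.1 in, Ī = 28.4 in⁴.
Transfer it to a horizontal axis along the bottom face using Ī + A·d² with d = y − 0:
  the section: d = 2.1 in → contributes +113.6 in⁴
Total I = 113.6 in⁴.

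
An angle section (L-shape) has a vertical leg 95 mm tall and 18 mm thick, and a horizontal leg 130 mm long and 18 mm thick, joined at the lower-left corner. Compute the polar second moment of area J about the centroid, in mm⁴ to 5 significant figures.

J ≈ 8.7745 × 10⁶ mm⁴

Split into non-overlapping primitives; take the origin at the lower-left of the bounding box.
Vertical leg: 18 × 95, A = 1 710 mm², y = 47.5 mm, Ī = 1 286 063 mm⁴.
Horizontal leg (remainder): 112 × 18, A = 2 016 mm², y = 9 mm, Ī = 54 432 mm⁴.
Centroid: ȳ = ΣA·y / ΣA = 26.66908 mm.
Transfer each piece to the centroidal x-axis using Ī + A·d² with d = y − 26.66908:
  vertical leg: d = 20.83092 mm → contributes +2 028 078 mm⁴
  horizontal leg (remainder): d = -17.66908 mm → contributes +683820.1 mm⁴
Total I = 2 711 898 mm⁴.
For the y-axis: x̄ = 44.16908 mm.
Repeating about the centroidal y-axis gives I_y = 6 062 605 mm⁴.
Polar second moment: J = I_x + I_y = 8 774 503 mm⁴.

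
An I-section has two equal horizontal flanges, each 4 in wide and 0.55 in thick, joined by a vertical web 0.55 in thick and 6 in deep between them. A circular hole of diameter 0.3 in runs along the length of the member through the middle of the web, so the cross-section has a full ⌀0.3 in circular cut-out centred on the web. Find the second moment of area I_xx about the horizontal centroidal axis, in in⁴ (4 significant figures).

I_xx ≈ 57.20 in⁴

Break the section into simple shapes (no overlaps), measuring from the bottom-left corner of the bounding box.
Bottom flange: 4 × 0.55, A = 2.2 in², y = 0.275 in, Ī = 0.0554583 in⁴.
Web: 0.55 × 6, A = 3.3 in², y = 3.55 in, Ī = 9.9 in⁴.
Top flange: 4 × 0.55, A = 2.2 in², y = 6.825 in, Ī = 0.0554583 in⁴.
Hole (subtracted): ⌀0.3, A = 0.0706858 in², y = 3.55 in, Ī = 0.000397608 in⁴.
By symmetry the centroid is at mid-height, ȳ = 3.55 in.
Transfer each piece to the horizontal centroidal axis using Ī + A·d² with d = y − 3.55:
  bottom flange: d = -3.275 in → contributes +23.6518 in⁴
  web: d = 0 in → contributes +9.9 in⁴
  top flange: d = 3.275 in → contributes +23.6518 in⁴
  hole: d = 0 in → contributes −0.000397608 in⁴
Total I = 57.2033 in⁴.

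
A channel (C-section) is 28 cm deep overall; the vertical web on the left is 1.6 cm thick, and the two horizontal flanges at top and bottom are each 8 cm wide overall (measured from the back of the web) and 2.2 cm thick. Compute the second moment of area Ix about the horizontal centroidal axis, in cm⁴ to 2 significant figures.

Ix ≈ 7600 cm⁴

Treat the section as a set of non-overlapping primitives; coordinates are from the bounding-box lower-left.
Web: 1.6 × 28, A = 44.8 cm², y = 14 cm, Ī = 2 927 cm⁴.
Top flange (beyond web): 6.4 × 2.2, A = 14.08 cm², y = 26.9 cm, Ī = 5.679 cm⁴.
Bottom flange (beyond web): 6.4 × 2.2, A = 14.08 cm², y = 1.1 cm, Ī = 5.679 cm⁴.
By symmetry the centroid is at mid-height, ȳ = 14 cm.
Transfer each piece to the horizontal centroidal axis using Ī + A·d² with d = y − 14:
  web: d = 0 cm → contributes +2 927 cm⁴
  top flange (beyond web): d = 12.9 cm → contributes +2 349 cm⁴
  bottom flange (beyond web): d = -12.9 cm → contributes +2 349 cm⁴
Total I = 7 624 cm⁴.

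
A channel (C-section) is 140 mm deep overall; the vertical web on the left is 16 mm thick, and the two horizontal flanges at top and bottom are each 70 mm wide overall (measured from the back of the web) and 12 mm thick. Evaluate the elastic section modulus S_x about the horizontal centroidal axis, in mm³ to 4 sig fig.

S_x ≈ 1.283 × 10⁵ mm³

Decompose the section into non-overlapping parts with the origin at the bottom-left of its bounding rectangle.
Web: 16 × 140, A = 2 240 mm², y = 70 mm, Ī = 3 658 667 mm⁴.
Top flange (beyond web): 54 × 12, A = 648 mm², y = 134 mm, Ī = 7 776 mm⁴.
Bottom flange (beyond web): 54 × 12, A = 648 mm², y = 6 mm, Ī = 7 776 mm⁴.
By symmetry the centroid is at mid-height, ȳ = 70 mm.
Transfer each piece to the horizontal centroidal axis using Ī + A·d² with d = y − 70:
  web: d = 0 mm → contributes +3 658 667 mm⁴
  top flange (beyond web): d = 64 mm → contributes +2 661 984 mm⁴
  bottom flange (beyond web): d = -64 mm → contributes +2 661 984 mm⁴
Total I = 8 982 635 mm⁴.
Extreme fibre distance c = 70 mm; S = I/c = 128 323 mm³.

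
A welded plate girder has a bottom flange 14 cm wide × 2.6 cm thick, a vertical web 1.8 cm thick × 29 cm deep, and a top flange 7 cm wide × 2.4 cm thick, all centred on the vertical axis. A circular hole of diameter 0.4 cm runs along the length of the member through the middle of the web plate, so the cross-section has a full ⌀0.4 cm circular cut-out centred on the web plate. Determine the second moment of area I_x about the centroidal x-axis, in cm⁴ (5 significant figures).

I_x ≈ 1.5994 × 10⁴ cm⁴

Treat the section as a set of non-overlapping primitives; coordinates are from the bounding-box lower-left.
Bottom plate: 14 × 2.6, A = 36.4 cm², y = 1.3 cm, Ī = 20.50533 cm⁴.
Web plate: 1.8 × 29, A = 52.2 cm², y = 17.1 cm, Ī = 3658.35 cm⁴.
Top plate: 7 × 2.4, A = 16.8 cm², y = 32.8 cm, Ī = 8.064 cm⁴.
Hole (subtracted): ⌀0.4, A = 0.1256637 cm², y = 17.1 cm, Ī = 0.001256637 cm⁴.
Centroid: ȳ = ΣA·y / ΣA = 14.14239 cm.
Transfer each piece to the centroidal x-axis using Ī + A·d² with d = y − 14.14239:
  bottom plate: d = -12.84239 cm → contributes +6023.851 cm⁴
  web plate: d = 2.957606 cm → contributes +4114.966 cm⁴
  top plate: d = 18.65761 cm → contributes +5856.249 cm⁴
  hole: d = 2.957606 cm → contributes −1.100491 cm⁴
Total I = 15993.97 cm⁴.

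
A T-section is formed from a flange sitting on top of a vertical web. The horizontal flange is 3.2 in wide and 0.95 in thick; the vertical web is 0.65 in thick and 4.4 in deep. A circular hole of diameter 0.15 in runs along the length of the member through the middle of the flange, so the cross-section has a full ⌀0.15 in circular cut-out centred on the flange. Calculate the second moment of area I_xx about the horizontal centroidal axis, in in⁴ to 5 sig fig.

Break the section into simple shapes (no overlaps), measuring from the bottom-left corner of the bounding box.
Flange: 3.2 × 0.95, A = 3.04 in², y = 4.875 in, Ī = 0.2286333 in⁴.
Web: 0.65 × 4.4, A = 2.86 in², y = 2.2 in, Ī = 4.614133 in⁴.
Hole (subtracted): ⌀0.15, A = 0.01767146 in², y = 4.875 in, Ī = 0.00002485049 in⁴.
Centroid: ȳ = ΣA·y / ΣA = 3.57441 in.
Transfer each piece to the horizontal centroidal axis using Ī + A·d² with d = y − 3.57441:
  flange: d = 1.30059 in → contributes +5.370901 in⁴
  web: d = -1.37441 in → contributes +10.01668 in⁴
  hole: d = 1.30059 in → contributes −0.02991675 in⁴
Total I = 15.35766 in⁴.

I_xx ≈ 15.358 in⁴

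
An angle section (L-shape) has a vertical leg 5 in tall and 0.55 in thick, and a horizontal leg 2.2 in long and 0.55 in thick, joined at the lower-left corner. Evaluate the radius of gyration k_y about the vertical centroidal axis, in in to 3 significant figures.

Decompose the section into non-overlapping parts with the origin at the bottom-left of its bounding rectangle.
Vertical leg: 0.55 × 5, A = 2.75 in², x = 0.275 in, Ī = 0.069323 in⁴.
Horizontal leg (remainder): 1.65 × 0.55, A = 0.9075 in², x = 1.375 in, Ī = 0.20589 in⁴.
Centroid: x̄ = ΣA·x / ΣA = 0.54793 in.
Transfer each piece to the vertical centroidal axis using Ī + A·d² with d = x − 0.54793:
  vertical leg: d = -0.27293 in → contributes +0.27418 in⁴
  horizontal leg (remainder): d = 0.82707 in → contributes +0.82666 in⁴
Total I = 1.1008 in⁴.
Radius of gyration: k = √(I/A) = √(1.1008 / 3.6575) = 0.54862 in.

k_y ≈ 0.549 in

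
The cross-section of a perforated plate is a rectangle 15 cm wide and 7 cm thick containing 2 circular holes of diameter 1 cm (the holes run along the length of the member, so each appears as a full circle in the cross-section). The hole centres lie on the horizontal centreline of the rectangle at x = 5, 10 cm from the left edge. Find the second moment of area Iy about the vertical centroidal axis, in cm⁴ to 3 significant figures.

Iy ≈ 1960 cm⁴

Break the section into simple shapes (no overlaps), measuring from the bottom-left corner of the bounding box.
Plate: 15 × 7, A = 105 cm², x = 7.5 cm, Ī = 1968.8 cm⁴.
Hole 1 (subtracted): ⌀1, A = 0.7854 cm², x = 5 cm, Ī = 0.049087 cm⁴.
Hole 2 (subtracted): ⌀1, A = 0.7854 cm², x = 10 cm, Ī = 0.049087 cm⁴.
By symmetry the centroid is at mid-width, x̄ = 7.5 cm.
Transfer each piece to the vertical centroidal axis using Ī + A·d² with d = x − 7.5:
  plate: d = 0 cm → contributes +1968.8 cm⁴
  hole 1: d = -2.5 cm → contributes −4.9578 cm⁴
  hole 2: d = 2.5 cm → contributes −4.9578 cm⁴
Total I = 1958.8 cm⁴.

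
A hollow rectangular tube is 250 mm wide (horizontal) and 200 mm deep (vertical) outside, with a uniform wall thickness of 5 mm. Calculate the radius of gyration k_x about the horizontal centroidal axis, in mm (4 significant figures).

Split into non-overlapping primitives; take the origin at the lower-left of the bounding box.
Outer rectangle: 250 × 200, A = 50 000 mm², y = 100 mm, Ī = 166 666 667 mm⁴.
Inner void (subtracted): 240 × 190, A = 45 600 mm², y = 100 mm, Ī = 137 180 000 mm⁴.
By symmetry the centroid is at mid-height, ȳ = 100 mm.
All pieces are centred on the horizontal centroidal axis, so I = ΣĪ (holes subtracted) = 29 486 667 mm⁴.
Radius of gyration: k = √(I/A) = √(29 486 667 / 4 400) = 81.8628 mm.

k_x ≈ 81.86 mm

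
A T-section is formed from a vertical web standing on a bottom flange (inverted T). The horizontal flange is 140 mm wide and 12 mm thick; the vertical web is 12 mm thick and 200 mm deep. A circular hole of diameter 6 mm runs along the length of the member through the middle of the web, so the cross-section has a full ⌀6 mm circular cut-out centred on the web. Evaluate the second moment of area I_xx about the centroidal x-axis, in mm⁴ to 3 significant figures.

I_xx ≈ 1.91 × 10⁷ mm⁴

Split into non-overlapping primitives; take the origin at the lower-left of the bounding box.
Flange: 140 × 12, A = 1 680 mm², y = 6 mm, Ī = 20 160 mm⁴.
Web: 12 × 200, A = 2 400 mm², y = 112 mm, Ī = 8 000 000 mm⁴.
Hole (subtracted): ⌀6, A = 28.274 mm², y = 112 mm, Ī = 63.617 mm⁴.
Centroid: ȳ = ΣA·y / ΣA = 68.048 mm.
Transfer each piece to the centroidal x-axis using Ī + A·d² with d = y − 68.048:
  flange: d = -62.048 mm → contributes +6 488 158 mm⁴
  web: d = 43.952 mm → contributes +12 636 193 mm⁴
  hole: d = 43.952 mm → contributes −54 682 mm⁴
Total I = 19 069 668 mm⁴.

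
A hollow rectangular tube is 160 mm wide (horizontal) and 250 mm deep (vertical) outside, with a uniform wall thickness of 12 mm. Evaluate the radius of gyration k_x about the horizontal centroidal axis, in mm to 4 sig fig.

k_x ≈ 91.47 mm

Decompose the section into non-overlapping parts with the origin at the bottom-left of its bounding rectangle.
Outer rectangle: 160 × 250, A = 40 000 mm², y = 125 mm, Ī = 208 333 333 mm⁴.
Inner void (subtracted): 136 × 226, A = 30 736 mm², y = 125 mm, Ī = 130 822 661 mm⁴.
By symmetry the centroid is at mid-height, ȳ = 125 mm.
All pieces are centred on the horizontal centroidal axis, so I = ΣĪ (holes subtracted) = 77 510 672 mm⁴.
Radius of gyration: k = √(I/A) = √(77 510 672 / 9 264) = 91.4706 mm.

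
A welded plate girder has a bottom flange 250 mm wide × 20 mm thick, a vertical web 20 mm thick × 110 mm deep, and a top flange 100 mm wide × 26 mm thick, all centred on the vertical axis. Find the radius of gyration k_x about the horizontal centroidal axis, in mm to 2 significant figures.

Decompose the section into non-overlapping parts with the origin at the bottom-left of its bounding rectangle.
Bottom plate: 250 × 20, A = 5 000 mm², y = 10 mm, Ī = 166 667 mm⁴.
Web plate: 20 × 110, A = 2 200 mm², y = 75 mm, Ī = 2 218 333 mm⁴.
Top plate: 100 × 26, A = 2 600 mm², y = 143 mm, Ī = 146 467 mm⁴.
Centroid: ȳ = ΣA·y / ΣA = 59.88 mm.
Transfer each piece to the horizontal centroidal axis using Ī + A·d² with d = y − 59.88:
  bottom plate: d = -49.88 mm → contributes +12 605 517 mm⁴
  web plate: d = 15.12 mm → contributes +2 721 448 mm⁴
  top plate: d = 83.12 mm → contributes +18 110 755 mm⁴
Total I = 33 437 720 mm⁴.
Radius of gyration: k = √(I/A) = √(33 437 720 / 9 800) = 58.41 mm.

k_x ≈ 58 mm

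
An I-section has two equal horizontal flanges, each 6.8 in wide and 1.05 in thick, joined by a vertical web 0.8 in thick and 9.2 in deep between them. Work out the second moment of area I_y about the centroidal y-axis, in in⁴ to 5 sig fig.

Treat the section as a set of non-overlapping primitives; coordinates are from the bounding-box lower-left.
Bottom flange: 6.8 × 1.05, A = 7.14 in², x = 3.4 in, Ī = 27.5128 in⁴.
Web: 0.8 × 9.2, A = 7.36 in², x = 3.4 in, Ī = 0.3925333 in⁴.
Top flange: 6.8 × 1.05, A = 7.14 in², x = 3.4 in, Ī = 27.5128 in⁴.
By symmetry the centroid is at mid-width, x̄ = 3.4 in.
All pieces are centred on the centroidal y-axis, so I = ΣĪ = 55.41813 in⁴.

I_y ≈ 55.418 in⁴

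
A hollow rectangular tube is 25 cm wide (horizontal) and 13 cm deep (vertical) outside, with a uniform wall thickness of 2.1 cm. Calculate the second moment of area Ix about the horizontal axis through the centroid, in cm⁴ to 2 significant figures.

Ix ≈ 3400 cm⁴

Treat the section as a set of non-overlapping primitives; coordinates are from the bounding-box lower-left.
Outer rectangle: 25 × 13, A = 325 cm², y = 6.5 cm, Ī = 4 577 cm⁴.
Inner void (subtracted): 20.8 × 8.8, A = 183 cm², y = 6.5 cm, Ī = 1 181 cm⁴.
By symmetry the centroid is at mid-height, ȳ = 6.5 cm.
All pieces are centred on the horizontal axis through the centroid, so I = ΣĪ (holes subtracted) = 3 396 cm⁴.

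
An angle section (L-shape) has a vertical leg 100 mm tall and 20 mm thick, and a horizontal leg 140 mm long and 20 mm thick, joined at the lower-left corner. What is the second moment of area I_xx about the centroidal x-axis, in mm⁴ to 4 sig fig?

Decompose the section into non-overlapping parts with the origin at the bottom-left of its bounding rectangle.
Vertical leg: 20 × 100, A = 2 000 mm², y = 50 mm, Ī = 1 666 667 mm⁴.
Horizontal leg (remainder): 120 × 20, A = 2 400 mm², y = 10 mm, Ī = 80 000 mm⁴.
Centroid: ȳ = ΣA·y / ΣA = 28.1818 mm.
Transfer each piece to the centroidal x-axis using Ī + A·d² with d = y − 28.1818:
  vertical leg: d = 21.8182 mm → contributes +2 618 733 mm⁴
  horizontal leg (remainder): d = -18.1818 mm → contributes +873 388 mm⁴
Total I = 3 492 121 mm⁴.

I_xx ≈ 3.492 × 10⁶ mm⁴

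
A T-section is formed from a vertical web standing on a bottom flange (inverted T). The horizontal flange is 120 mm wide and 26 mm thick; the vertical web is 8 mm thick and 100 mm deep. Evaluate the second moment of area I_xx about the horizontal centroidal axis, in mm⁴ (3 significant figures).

Break the section into simple shapes (no overlaps), measuring from the bottom-left corner of the bounding box.
Flange: 120 × 26, A = 3 120 mm², y = 13 mm, Ī = 175 760 mm⁴.
Web: 8 × 100, A = 800 mm², y = 76 mm, Ī = 666 667 mm⁴.
Centroid: ȳ = ΣA·y / ΣA = 25.857 mm.
Transfer each piece to the horizontal centroidal axis using Ī + A·d² with d = y − 25.857:
  flange: d = -12.857 mm → contributes +691 515 mm⁴
  web: d = 50.143 mm → contributes +2 678 112 mm⁴
Total I = 3 369 627 mm⁴.

I_xx ≈ 3.37 × 10⁶ mm⁴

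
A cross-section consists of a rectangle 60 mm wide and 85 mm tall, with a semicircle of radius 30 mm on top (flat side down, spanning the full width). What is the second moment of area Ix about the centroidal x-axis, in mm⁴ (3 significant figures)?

Ix ≈ 6.54 × 10⁶ mm⁴

Break the section into simple shapes (no overlaps), measuring from the bottom-left corner of the bounding box.
Rectangular body: 60 × 85, A = 5 100 mm², y = 42.5 mm, Ī = 3 070 625 mm⁴.
Semicircular cap: semicircle r = 30, A = 1413.7 mm², y = 97.732 mm, Ī = 88 903 mm⁴.
Centroid: ȳ = ΣA·y / ΣA = 54.487 mm.
Transfer each piece to the centroidal x-axis using Ī + A·d² with d = y − 54.487:
  rectangular body: d = -11.987 mm → contributes +3 803 492 mm⁴
  semicircular cap: d = 43.245 mm → contributes +2 732 729 mm⁴
Total I = 6 536 220 mm⁴.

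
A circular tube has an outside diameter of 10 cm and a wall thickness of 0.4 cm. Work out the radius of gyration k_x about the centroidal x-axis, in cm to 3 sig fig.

Decompose the section into non-overlapping parts with the origin at the bottom-left of its bounding rectangle.
Outer circle: ⌀10, A = 78.54 cm², y = 5 cm, Ī = 490.87 cm⁴.
Bore (subtracted): ⌀9.2, A = 66.476 cm², y = 5 cm, Ī = 351.66 cm⁴.
By symmetry the centroid is at mid-height, ȳ = 5 cm.
All pieces are centred on the centroidal x-axis, so I = ΣĪ (holes subtracted) = 139.22 cm⁴.
Radius of gyration: k = √(I/A) = √(139.22 / 12.064) = 3.3971 cm.

k_x ≈ 3.40 cm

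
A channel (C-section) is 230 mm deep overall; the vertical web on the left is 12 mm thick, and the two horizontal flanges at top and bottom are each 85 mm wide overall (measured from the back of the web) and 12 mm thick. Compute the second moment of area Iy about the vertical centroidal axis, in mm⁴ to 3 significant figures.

Iy ≈ 2.75 × 10⁶ mm⁴

Treat the section as a set of non-overlapping primitives; coordinates are from the bounding-box lower-left.
Web: 12 × 230, A = 2 760 mm², x = 6 mm, Ī = 33 120 mm⁴.
Top flange (beyond web): 73 × 12, A = 876 mm², x = 48.5 mm, Ī = 389 017 mm⁴.
Bottom flange (beyond web): 73 × 12, A = 876 mm², x = 48.5 mm, Ī = 389 017 mm⁴.
Centroid: x̄ = ΣA·x / ΣA = 22.503 mm.
Transfer each piece to the vertical centroidal axis using Ī + A·d² with d = x − 22.503:
  web: d = -16.503 mm → contributes +784 772 mm⁴
  top flange (beyond web): d = 25.997 mm → contributes +981 072 mm⁴
  bottom flange (beyond web): d = 25.997 mm → contributes +981 072 mm⁴
Total I = 2 746 916 mm⁴.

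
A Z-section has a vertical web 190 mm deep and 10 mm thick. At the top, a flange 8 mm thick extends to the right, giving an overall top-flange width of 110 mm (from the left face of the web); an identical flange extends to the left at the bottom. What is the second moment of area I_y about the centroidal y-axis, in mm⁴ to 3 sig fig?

I_y ≈ 6.19 × 10⁶ mm⁴

Treat the section as a set of non-overlapping primitives; coordinates are from the bounding-box lower-left.
Web: 10 × 190, A = 1 900 mm², x = 105 mm, Ī = 15 833 mm⁴.
Top flange (beyond web): 100 × 8, A = 800 mm², x = 160 mm, Ī = 666 667 mm⁴.
Bottom flange (beyond web): 100 × 8, A = 800 mm², x = 50 mm, Ī = 666 667 mm⁴.
Centroid: x̄ = ΣA·x / ΣA = 105 mm.
Transfer each piece to the centroidal y-axis using Ī + A·d² with d = x − 105:
  web: d = 0 mm → contributes +15 833 mm⁴
  top flange (beyond web): d = 55 mm → contributes +3 086 667 mm⁴
  bottom flange (beyond web): d = -55 mm → contributes +3 086 667 mm⁴
Total I = 6 189 167 mm⁴.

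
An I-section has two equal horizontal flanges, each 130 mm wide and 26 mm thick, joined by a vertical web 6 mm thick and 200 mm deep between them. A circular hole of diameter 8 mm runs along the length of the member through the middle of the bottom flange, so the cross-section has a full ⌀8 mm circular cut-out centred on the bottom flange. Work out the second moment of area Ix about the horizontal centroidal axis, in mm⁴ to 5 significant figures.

Split into non-overlapping primitives; take the origin at the lower-left of the bounding box.
Bottom flange: 130 × 26, A = 3 380 mm², y = 13 mm, Ī = 190406.7 mm⁴.
Web: 6 × 200, A = 1 200 mm², y = 126 mm, Ī = 4 000 000 mm⁴.
Top flange: 130 × 26, A = 3 380 mm², y = 239 mm, Ī = 190406.7 mm⁴.
Hole (subtracted): ⌀8, A = 50.26548 mm², y = 13 mm, Ī = 201.0619 mm⁴.
Centroid: ȳ = ΣA·y / ΣA = 126.7181 mm.
Transfer each piece to the horizontal centroidal axis using Ī + A·d² with d = y − 126.7181:
  bottom flange: d = -113.7181 mm → contributes +43 899 914 mm⁴
  web: d = -0.7181024 mm → contributes +4 000 619 mm⁴
  top flange: d = 112.2819 mm → contributes +42 802 826 mm⁴
  hole: d = -113.7181 mm → contributes −650224.6 mm⁴
Total I = 90 053 134 mm⁴.

Ix ≈ 9.0053 × 10⁷ mm⁴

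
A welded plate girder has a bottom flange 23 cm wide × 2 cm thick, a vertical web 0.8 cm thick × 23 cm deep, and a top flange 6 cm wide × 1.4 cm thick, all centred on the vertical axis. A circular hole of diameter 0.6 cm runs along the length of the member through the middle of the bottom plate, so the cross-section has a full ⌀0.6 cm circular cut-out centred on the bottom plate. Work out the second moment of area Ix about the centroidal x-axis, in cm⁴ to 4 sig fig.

Ix ≈ 6188 cm⁴

Break the section into simple shapes (no overlaps), measuring from the bottom-left corner of the bounding box.
Bottom plate: 23 × 2, A = 46 cm², y = 1 cm, Ī = 15.3333 cm⁴.
Web plate: 0.8 × 23, A = 18.4 cm², y = 13.5 cm, Ī = 811.133 cm⁴.
Top plate: 6 × 1.4, A = 8.4 cm², y = 25.7 cm, Ī = 1.372 cm⁴.
Hole (subtracted): ⌀0.6, A = 0.282743 cm², y = 1 cm, Ī = 0.00636173 cm⁴.
Centroid: ȳ = ΣA·y / ΣA = 7.03277 cm.
Transfer each piece to the centroidal x-axis using Ī + A·d² with d = y − 7.03277:
  bottom plate: d = -6.03277 cm → contributes +1689.47 cm⁴
  web plate: d = 6.46723 cm → contributes +1580.71 cm⁴
  top plate: d = 18.6672 cm → contributes +2928.48 cm⁴
  hole: d = -6.03277 cm → contributes −10.2966 cm⁴
Total I = 6188.37 cm⁴.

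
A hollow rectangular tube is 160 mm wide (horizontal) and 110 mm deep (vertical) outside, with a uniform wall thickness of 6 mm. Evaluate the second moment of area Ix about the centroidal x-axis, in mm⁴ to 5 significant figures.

Ix ≈ 6.1386 × 10⁶ mm⁴

Break the section into simple shapes (no overlaps), measuring from the bottom-left corner of the bounding box.
Outer rectangle: 160 × 110, A = 17 600 mm², y = 55 mm, Ī = 17 746 667 mm⁴.
Inner void (subtracted): 148 × 98, A = 14 504 mm², y = 55 mm, Ī = 11 608 035 mm⁴.
By symmetry the centroid is at mid-height, ȳ = 55 mm.
All pieces are centred on the centroidal x-axis, so I = ΣĪ (holes subtracted) = 6 138 632 mm⁴.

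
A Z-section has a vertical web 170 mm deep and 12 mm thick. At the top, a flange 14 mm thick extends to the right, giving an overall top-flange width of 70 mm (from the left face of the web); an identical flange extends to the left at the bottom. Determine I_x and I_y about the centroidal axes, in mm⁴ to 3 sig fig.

Decompose the section into non-overlapping parts with the origin at the bottom-left of its bounding rectangle.
Web: 12 × 170, A = 2 040 mm², y = 85 mm, Ī = 4 913 000 mm⁴.
Top flange (beyond web): 58 × 14, A = 812 mm², y = 163 mm, Ī = 13 263 mm⁴.
Bottom flange (beyond web): 58 × 14, A = 812 mm², y = 7 mm, Ī = 13 263 mm⁴.
Centroid: ȳ = ΣA·y / ΣA = 85 mm.
Transfer each piece to the centroidal x-axis using Ī + A·d² with d = y − 85:
  web: d = 0 mm → contributes +4 913 000 mm⁴
  top flange (beyond web): d = 78 mm → contributes +4 953 471 mm⁴
  bottom flange (beyond web): d = -78 mm → contributes +4 953 471 mm⁴
Total I = 14 819 941 mm⁴.
For the y-axis: x̄ = 64 mm.
Repeating about the centroidal y-axis gives I_y = 2 469 141 mm⁴.

I_x ≈ 1.48 × 10⁷ mm⁴, I_y ≈ 2.47 × 10⁶ mm⁴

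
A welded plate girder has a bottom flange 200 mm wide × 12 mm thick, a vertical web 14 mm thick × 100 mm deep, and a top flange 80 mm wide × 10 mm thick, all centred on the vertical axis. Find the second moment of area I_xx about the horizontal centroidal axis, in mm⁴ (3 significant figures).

Break the section into simple shapes (no overlaps), measuring from the bottom-left corner of the bounding box.
Bottom plate: 200 × 12, A = 2 400 mm², y = 6 mm, Ī = 28 800 mm⁴.
Web plate: 14 × 100, A = 1 400 mm², y = 62 mm, Ī = 1 166 667 mm⁴.
Top plate: 80 × 10, A = 800 mm², y = 117 mm, Ī = 6666.7 mm⁴.
Centroid: ȳ = ΣA·y / ΣA = 42.348 mm.
Transfer each piece to the horizontal centroidal axis using Ī + A·d² with d = y − 42.348:
  bottom plate: d = -36.348 mm → contributes +3 199 595 mm⁴
  web plate: d = 19.652 mm → contributes +1 707 358 mm⁴
  top plate: d = 74.652 mm → contributes +4 465 024 mm⁴
Total I = 9 371 977 mm⁴.

I_xx ≈ 9.37 × 10⁶ mm⁴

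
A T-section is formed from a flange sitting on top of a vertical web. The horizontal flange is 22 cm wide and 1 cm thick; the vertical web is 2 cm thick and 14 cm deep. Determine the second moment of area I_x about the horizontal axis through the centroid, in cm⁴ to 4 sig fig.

Split into non-overlapping primitives; take the origin at the lower-left of the bounding box.
Flange: 22 × 1, A = 22 cm², y = 14.5 cm, Ī = 1.83333 cm⁴.
Web: 2 × 14, A = 28 cm², y = 7 cm, Ī = 457.333 cm⁴.
Centroid: ȳ = ΣA·y / ΣA = 10.3 cm.
Transfer each piece to the horizontal axis through the centroid using Ī + A·d² with d = y − 10.3:
  flange: d = 4.2 cm → contributes +389.913 cm⁴
  web: d = -3.3 cm → contributes +762.253 cm⁴
Total I = 1152.17 cm⁴.

I_x ≈ 1152 cm⁴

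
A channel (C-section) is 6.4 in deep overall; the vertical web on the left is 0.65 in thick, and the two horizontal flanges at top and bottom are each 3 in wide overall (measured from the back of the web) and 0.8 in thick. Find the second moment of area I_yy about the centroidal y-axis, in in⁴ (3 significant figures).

I_yy ≈ 6.32 in⁴

Split into non-overlapping primitives; take the origin at the lower-left of the bounding box.
Web: 0.65 × 6.4, A = 4.16 in², x = 0.325 in, Ī = 0.14647 in⁴.
Top flange (beyond web): 2.35 × 0.8, A = 1.88 in², x = 1.825 in, Ī = 0.86519 in⁴.
Bottom flange (beyond web): 2.35 × 0.8, A = 1.88 in², x = 1.825 in, Ī = 0.86519 in⁴.
Centroid: x̄ = ΣA·x / ΣA = 1.0371 in.
Transfer each piece to the centroidal y-axis using Ī + A·d² with d = x − 1.0371:
  web: d = -0.71212 in → contributes +2.2561 in⁴
  top flange (beyond web): d = 0.78788 in → contributes +2.0322 in⁴
  bottom flange (beyond web): d = 0.78788 in → contributes +2.0322 in⁴
Total I = 6.3205 in⁴.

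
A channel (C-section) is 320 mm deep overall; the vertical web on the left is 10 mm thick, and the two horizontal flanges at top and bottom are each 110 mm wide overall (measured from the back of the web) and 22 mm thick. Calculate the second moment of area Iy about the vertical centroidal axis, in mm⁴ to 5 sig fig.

Split into non-overlapping primitives; take the origin at the lower-left of the bounding box.
Web: 10 × 320, A = 3 200 mm², x = 5 mm, Ī = 26666.67 mm⁴.
Top flange (beyond web): 100 × 22, A = 2 200 mm², x = 60 mm, Ī = 1 833 333 mm⁴.
Bottom flange (beyond web): 100 × 22, A = 2 200 mm², x = 60 mm, Ī = 1 833 333 mm⁴.
Centroid: x̄ = ΣA·x / ΣA = 36.84211 mm.
Transfer each piece to the vertical centroidal axis using Ī + A·d² with d = x − 36.84211:
  web: d = -31.84211 mm → contributes +3 271 210 mm⁴
  top flange (beyond web): d = 23.15789 mm → contributes +3 013 167 mm⁴
  bottom flange (beyond web): d = 23.15789 mm → contributes +3 013 167 mm⁴
Total I = 9 297 544 mm⁴.

Iy ≈ 9.2975 × 10⁶ mm⁴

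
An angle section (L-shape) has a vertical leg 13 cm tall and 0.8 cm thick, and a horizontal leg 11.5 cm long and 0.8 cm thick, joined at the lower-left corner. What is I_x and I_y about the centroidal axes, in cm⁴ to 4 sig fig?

I_x ≈ 321.6 cm⁴, I_y ≈ 237.5 cm⁴

Split into non-overlapping primitives; take the origin at the lower-left of the bounding box.
Vertical leg: 0.8 × 13, A = 10.4 cm², y = 6.5 cm, Ī = 146.467 cm⁴.
Horizontal leg (remainder): 10.7 × 0.8, A = 8.56 cm², y = 0.4 cm, Ī = 0.456533 cm⁴.
Centroid: ȳ = ΣA·y / ΣA = 3.74599 cm.
Transfer each piece to the centroidal x-axis using Ī + A·d² with d = y − 3.74599:
  vertical leg: d = 2.75401 cm → contributes +225.346 cm⁴
  horizontal leg (remainder): d = -3.34599 cm → contributes +96.2914 cm⁴
Total I = 321.637 cm⁴.
For the y-axis: x̄ = 2.99599 cm.
Repeating about the centroidal y-axis gives I_y = 237.464 cm⁴.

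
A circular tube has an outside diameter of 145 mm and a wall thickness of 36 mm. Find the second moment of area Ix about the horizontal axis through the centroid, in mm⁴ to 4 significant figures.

Ix ≈ 2.031 × 10⁷ mm⁴

Break the section into simple shapes (no overlaps), measuring from the bottom-left corner of the bounding box.
Outer circle: ⌀145, A = 16 513 mm², y = 72.5 mm, Ī = 21 699 109 mm⁴.
Bore (subtracted): ⌀73, A = 4185.39 mm², y = 72.5 mm, Ī = 1 393 995 mm⁴.
By symmetry the centroid is at mid-height, ȳ = 72.5 mm.
All pieces are centred on the horizontal axis through the centroid, so I = ΣĪ (holes subtracted) = 20 305 114 mm⁴.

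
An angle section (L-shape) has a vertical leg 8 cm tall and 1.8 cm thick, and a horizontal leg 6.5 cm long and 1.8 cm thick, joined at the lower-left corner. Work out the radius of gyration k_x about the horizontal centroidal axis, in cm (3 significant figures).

k_x ≈ 2.39 cm

Split into non-overlapping primitives; take the origin at the lower-left of the bounding box.
Vertical leg: 1.8 × 8, A = 14.4 cm², y = 4 cm, Ī = 76.8 cm⁴.
Horizontal leg (remainder): 4.7 × 1.8, A = 8.46 cm², y = 0.9 cm, Ī = 2.2842 cm⁴.
Centroid: ȳ = ΣA·y / ΣA = 2.8528 cm.
Transfer each piece to the horizontal centroidal axis using Ī + A·d² with d = y − 2.8528:
  vertical leg: d = 1.1472 cm → contributes +95.753 cm⁴
  horizontal leg (remainder): d = -1.9528 cm → contributes +34.544 cm⁴
Total I = 130.3 cm⁴.
Radius of gyration: k = √(I/A) = √(130.3 / 22.86) = 2.3874 cm.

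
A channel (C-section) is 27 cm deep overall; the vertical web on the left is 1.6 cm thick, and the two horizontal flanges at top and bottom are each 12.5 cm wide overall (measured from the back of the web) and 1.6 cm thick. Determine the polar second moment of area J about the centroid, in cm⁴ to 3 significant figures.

J ≈ 9370 cm⁴

Treat the section as a set of non-overlapping primitives; coordinates are from the bounding-box lower-left.
Web: 1.6 × 27, A = 43.2 cm², y = 13.5 cm, Ī = 2624.4 cm⁴.
Top flange (beyond web): 10.9 × 1.6, A = 17.44 cm², y = 26.2 cm, Ī = 3.7205 cm⁴.
Bottom flange (beyond web): 10.9 × 1.6, A = 17.44 cm², y = 0.8 cm, Ī = 3.7205 cm⁴.
By symmetry the centroid is at mid-height, ȳ = 13.5 cm.
Transfer each piece to the centroidal x-axis using Ī + A·d² with d = y − 13.5:
  web: d = 0 cm → contributes +2624.4 cm⁴
  top flange (beyond web): d = 12.7 cm → contributes +2816.6 cm⁴
  bottom flange (beyond web): d = -12.7 cm → contributes +2816.6 cm⁴
Total I = 8257.6 cm⁴.
For the y-axis: x̄ = 3.592 cm.
Repeating about the centroidal y-axis gives I_y = 1108.4 cm⁴.
Polar second moment: J = I_x + I_y = 9 366 cm⁴.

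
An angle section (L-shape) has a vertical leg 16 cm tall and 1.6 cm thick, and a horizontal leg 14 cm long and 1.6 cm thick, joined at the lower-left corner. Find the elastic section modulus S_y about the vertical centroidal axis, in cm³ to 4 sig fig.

Treat the section as a set of non-overlapping primitives; coordinates are from the bounding-box lower-left.
Vertical leg: 1.6 × 16, A = 25.6 cm², x = 0.8 cm, Ī = 5.46133 cm⁴.
Horizontal leg (remainder): 12.4 × 1.6, A = 19.84 cm², x = 7.8 cm, Ī = 254.217 cm⁴.
Centroid: x̄ = ΣA·x / ΣA = 3.85634 cm.
Transfer each piece to the vertical centroidal axis using Ī + A·d² with d = x − 3.85634:
  vertical leg: d = -3.05634 cm → contributes +244.596 cm⁴
  horizontal leg (remainder): d = 3.94366 cm → contributes +562.778 cm⁴
Total I = 807.374 cm⁴.
Extreme fibre distance c = 10.1437 cm; S = I/c = 79.5939 cm³.

S_y ≈ 79.59 cm³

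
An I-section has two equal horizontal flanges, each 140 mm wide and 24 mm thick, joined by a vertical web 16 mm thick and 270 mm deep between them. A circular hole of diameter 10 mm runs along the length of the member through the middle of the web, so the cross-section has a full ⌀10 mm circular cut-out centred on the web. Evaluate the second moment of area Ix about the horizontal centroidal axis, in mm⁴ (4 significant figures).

Split into non-overlapping primitives; take the origin at the lower-left of the bounding box.
Bottom flange: 140 × 24, A = 3 360 mm², y = 12 mm, Ī = 161 280 mm⁴.
Web: 16 × 270, A = 4 320 mm², y = 159 mm, Ī = 26 244 000 mm⁴.
Top flange: 140 × 24, A = 3 360 mm², y = 306 mm, Ī = 161 280 mm⁴.
Hole (subtracted): ⌀10, A = 78.5398 mm², y = 159 mm, Ī = 490.874 mm⁴.
By symmetry the centroid is at mid-height, ȳ = 159 mm.
Transfer each piece to the horizontal centroidal axis using Ī + A·d² with d = y − 159:
  bottom flange: d = -147 mm → contributes +72 767 520 mm⁴
  web: d = 0 mm → contributes +26 244 000 mm⁴
  top flange: d = 147 mm → contributes +72 767 520 mm⁴
  hole: d = 0 mm → contributes −490.874 mm⁴
Total I = 171 778 549 mm⁴.

Ix ≈ 1.718 × 10⁸ mm⁴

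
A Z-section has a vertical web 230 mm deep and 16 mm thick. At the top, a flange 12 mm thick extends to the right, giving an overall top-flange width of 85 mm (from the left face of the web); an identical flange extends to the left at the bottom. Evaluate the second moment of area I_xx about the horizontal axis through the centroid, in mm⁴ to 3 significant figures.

Break the section into simple shapes (no overlaps), measuring from the bottom-left corner of the bounding box.
Web: 16 × 230, A = 3 680 mm², y = 115 mm, Ī = 16 222 667 mm⁴.
Top flange (beyond web): 69 × 12, A = 828 mm², y = 224 mm, Ī = 9 936 mm⁴.
Bottom flange (beyond web): 69 × 12, A = 828 mm², y = 6 mm, Ī = 9 936 mm⁴.
Centroid: ȳ = ΣA·y / ΣA = 115 mm.
Transfer each piece to the horizontal axis through the centroid using Ī + A·d² with d = y − 115:
  web: d = 0 mm → contributes +16 222 667 mm⁴
  top flange (beyond web): d = 109 mm → contributes +9 847 404 mm⁴
  bottom flange (beyond web): d = -109 mm → contributes +9 847 404 mm⁴
Total I = 35 917 475 mm⁴.

I_xx ≈ 3.59 × 10⁷ mm⁴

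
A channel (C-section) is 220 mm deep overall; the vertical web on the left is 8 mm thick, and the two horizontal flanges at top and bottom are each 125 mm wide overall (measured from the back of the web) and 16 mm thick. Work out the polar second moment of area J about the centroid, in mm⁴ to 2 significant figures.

J ≈ 5.5 × 10⁷ mm⁴

Split into non-overlapping primitives; take the origin at the lower-left of the bounding box.
Web: 8 × 220, A = 1 760 mm², y = 110 mm, Ī = 7 098 667 mm⁴.
Top flange (beyond web): 117 × 16, A = 1 872 mm², y = 212 mm, Ī = 39 936 mm⁴.
Bottom flange (beyond web): 117 × 16, A = 1 872 mm², y = 8 mm, Ī = 39 936 mm⁴.
By symmetry the centroid is at mid-height, ȳ = 110 mm.
Transfer each piece to the centroidal x-axis using Ī + A·d² with d = y − 110:
  web: d = 0 mm → contributes +7 098 667 mm⁴
  top flange (beyond web): d = 102 mm → contributes +19 516 224 mm⁴
  bottom flange (beyond web): d = -102 mm → contributes +19 516 224 mm⁴
Total I = 46 131 115 mm⁴.
For the y-axis: x̄ = 46.51 mm.
Repeating about the centroidal y-axis gives I_y = 8 956 954 mm⁴.
Polar second moment: J = I_x + I_y = 55 088 068 mm⁴.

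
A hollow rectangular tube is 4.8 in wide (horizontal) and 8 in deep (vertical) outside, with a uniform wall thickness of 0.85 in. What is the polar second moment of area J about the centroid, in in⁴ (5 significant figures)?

J ≈ 198.29 in⁴

Split into non-overlapping primitives; take the origin at the lower-left of the bounding box.
Outer rectangle: 4.8 × 8, A = 38.4 in², y = 4 in, Ī = 204.8 in⁴.
Inner void (subtracted): 3.1 × 6.3, A = 19.53 in², y = 4 in, Ī = 64.59548 in⁴.
By symmetry the centroid is at mid-height, ȳ = 4 in.
All pieces are centred on the centroidal x-axis, so I = ΣĪ (holes subtracted) = 140.2045 in⁴.
Repeating about the centroidal y-axis gives I_y = 58.08773 in⁴.
Polar second moment: J = I_x + I_y = 198.2923 in⁴.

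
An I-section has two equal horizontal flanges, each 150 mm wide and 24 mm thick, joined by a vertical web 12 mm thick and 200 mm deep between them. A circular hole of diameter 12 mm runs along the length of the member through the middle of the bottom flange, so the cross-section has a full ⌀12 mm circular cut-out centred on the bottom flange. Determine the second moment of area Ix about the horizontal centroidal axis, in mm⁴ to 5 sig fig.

Split into non-overlapping primitives; take the origin at the lower-left of the bounding box.
Bottom flange: 150 × 24, A = 3 600 mm², y = 12 mm, Ī = 172 800 mm⁴.
Web: 12 × 200, A = 2 400 mm², y = 124 mm, Ī = 8 000 000 mm⁴.
Top flange: 150 × 24, A = 3 600 mm², y = 236 mm, Ī = 172 800 mm⁴.
Hole (subtracted): ⌀12, A = 113.0973 mm², y = 12 mm, Ī = 1017.876 mm⁴.
Centroid: ȳ = ΣA·y / ΣA = 125.3352 mm.
Transfer each piece to the horizontal centroidal axis using Ī + A·d² with d = y − 125.3352:
  bottom flange: d = -113.3352 mm → contributes +46 414 322 mm⁴
  web: d = -1.335199 mm → contributes +8 004 279 mm⁴
  top flange: d = 110.6648 mm → contributes +44 260 914 mm⁴
  hole: d = -113.3352 mm → contributes −1 453 738 mm⁴
Total I = 97 225 776 mm⁴.

Ix ≈ 9.7226 × 10⁷ mm⁴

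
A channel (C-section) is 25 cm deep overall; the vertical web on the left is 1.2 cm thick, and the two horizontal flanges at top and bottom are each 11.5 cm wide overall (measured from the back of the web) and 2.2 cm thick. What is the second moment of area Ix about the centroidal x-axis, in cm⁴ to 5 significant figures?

Split into non-overlapping primitives; take the origin at the lower-left of the bounding box.
Web: 1.2 × 25, A = 30 cm², y = 12.5 cm, Ī = 1562.5 cm⁴.
Top flange (beyond web): 10.3 × 2.2, A = 22.66 cm², y = 23.9 cm, Ī = 9.139533 cm⁴.
Bottom flange (beyond web): 10.3 × 2.2, A = 22.66 cm², y = 1.1 cm, Ī = 9.139533 cm⁴.
By symmetry the centroid is at mid-height, ȳ = 12.5 cm.
Transfer each piece to the centroidal x-axis using Ī + A·d² with d = y − 12.5:
  web: d = 0 cm → contributes +1562.5 cm⁴
  top flange (beyond web): d = 11.4 cm → contributes +2954.033 cm⁴
  bottom flange (beyond web): d = -11.4 cm → contributes +2954.033 cm⁴
Total I = 7470.566 cm⁴.

Ix ≈ 7470.6 cm⁴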